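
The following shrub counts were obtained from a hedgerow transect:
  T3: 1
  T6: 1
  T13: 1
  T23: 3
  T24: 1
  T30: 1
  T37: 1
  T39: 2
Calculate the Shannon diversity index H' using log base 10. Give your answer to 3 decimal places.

0.857

Total N = 1+1+1+3+1+1+1+2 = 11, so the proportions are 0.09091, 0.09091, 0.09091, 0.27273, 0.09091, 0.09091, 0.09091, 0.18182 (working shown to 5 dp, full precision carried).
Each pᵢ log₁₀ pᵢ term: 0.09091×(-1.04139)=-0.09467, 0.09091×(-1.04139)=-0.09467, 0.09091×(-1.04139)=-0.09467, 0.27273×(-0.56427)=-0.15389, 0.09091×(-1.04139)=-0.09467, 0.09091×(-1.04139)=-0.09467, 0.09091×(-1.04139)=-0.09467, 0.18182×(-0.74036)=-0.13461.
Sum = -0.85654, so H' = 0.857.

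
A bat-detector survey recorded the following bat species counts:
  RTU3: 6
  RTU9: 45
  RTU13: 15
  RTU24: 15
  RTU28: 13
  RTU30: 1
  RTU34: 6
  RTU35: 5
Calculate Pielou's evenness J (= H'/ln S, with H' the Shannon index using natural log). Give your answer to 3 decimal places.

Total N = 6+45+15+15+13+1+6+5 = 106, so the proportions are 0.0566, 0.42453, 0.14151, 0.14151, 0.12264, 0.00943, 0.0566, 0.04717 (working shown to 5 dp, full precision carried).
H' = −Σ pᵢ ln pᵢ = −((-0.16255) + (-0.36373) + (-0.27671) + (-0.27671) + (-0.25736) + (-0.04399) + (-0.16255) + (-0.14406)) = 1.68765.
With S = 8 species, ln S = 2.07944, so J = 1.68765/2.07944 = 0.81159, i.e. 0.812 to 3 decimal places.

0.812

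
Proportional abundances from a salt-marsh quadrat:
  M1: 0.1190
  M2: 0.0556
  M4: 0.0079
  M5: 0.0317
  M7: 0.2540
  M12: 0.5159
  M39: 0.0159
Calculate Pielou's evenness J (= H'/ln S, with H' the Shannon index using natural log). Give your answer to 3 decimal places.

0.677

H' = −Σ pᵢ ln pᵢ = −((-0.25331) + (-0.16066) + (-0.03824) + (-0.10941) + (-0.34809) + (-0.34144) + (-0.06585)) = 1.31700 (working shown to 5 dp, full precision carried).
With S = 7 species, ln S = 1.94591, so J = 1.31700/1.94591 = 0.67680, i.e. 0.677 to 3 decimal places.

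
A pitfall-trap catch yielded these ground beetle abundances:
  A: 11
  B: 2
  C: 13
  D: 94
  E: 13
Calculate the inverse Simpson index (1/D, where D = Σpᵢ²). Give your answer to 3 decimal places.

1.902

Total N = 11+2+13+94+13 = 133, so the proportions are 0.082707, 0.015038, 0.097744, 0.706767, 0.097744 (working shown to 6 dp, full precision carried).
D = 0.082707² + 0.015038² + 0.097744² + 0.706767² + 0.097744² = 0.006840 + 0.000226 + 0.009554 + 0.499519 + 0.009554 = 0.525694.
So 1/D = 1.90225, i.e. 1.902 to 3 decimal places.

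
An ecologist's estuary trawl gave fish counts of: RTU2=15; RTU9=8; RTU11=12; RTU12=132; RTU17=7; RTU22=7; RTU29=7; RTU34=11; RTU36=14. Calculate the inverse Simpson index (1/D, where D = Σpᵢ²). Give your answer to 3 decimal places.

Total N = 15+8+12+132+7+7+7+11+14 = 213, so the proportions are 0.070423, 0.037559, 0.056338, 0.619718, 0.032864, 0.032864, 0.032864, 0.051643, 0.065728 (working shown to 6 dp, full precision carried).
D = 0.070423² + 0.037559² + 0.056338² + 0.619718² + 0.032864² + 0.032864² + 0.032864² + 0.051643² + 0.065728² = 0.004959 + 0.001411 + 0.003174 + 0.384051 + 0.001080 + 0.001080 + 0.001080 + 0.002667 + 0.004320 = 0.403822.
So 1/D = 2.47634, i.e. 2.476 to 3 decimal places.

2.476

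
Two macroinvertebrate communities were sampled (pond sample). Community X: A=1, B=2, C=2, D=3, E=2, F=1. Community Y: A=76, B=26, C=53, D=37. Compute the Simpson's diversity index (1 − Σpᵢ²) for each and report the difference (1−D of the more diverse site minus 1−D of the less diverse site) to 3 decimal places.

Community X: N=11, proportions 0.0909091, 0.1818182, 0.1818182, 0.2727273, 0.1818182, 0.0909091, giving 1−D = 0.8099174 (working shown to 7 dp, full precision carried).
Community Y: N=192, proportions 0.3958333, 0.1354167, 0.2760417, 0.1927083, giving 1−D = 0.7116428.
Difference = |0.8099174 − 0.7116428| = 0.0982746, i.e. 0.098 to 3 decimal places.

0.098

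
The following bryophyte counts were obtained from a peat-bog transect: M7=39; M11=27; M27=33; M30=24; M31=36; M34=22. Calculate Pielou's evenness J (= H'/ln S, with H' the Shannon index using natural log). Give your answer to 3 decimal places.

0.988

Total N = 39+27+33+24+36+22 = 181, so the proportions are 0.21547, 0.14917, 0.18232, 0.1326, 0.1989, 0.12155 (working shown to 5 dp, full precision carried).
H' = −Σ pᵢ ln pᵢ = −((-0.33073) + (-0.28382) + (-0.31031) + (-0.26790) + (-0.32121) + (-0.25615)) = 1.77013.
With S = 6 species, ln S = 1.79176, so J = 1.77013/1.79176 = 0.98793, i.e. 0.988 to 3 decimal places.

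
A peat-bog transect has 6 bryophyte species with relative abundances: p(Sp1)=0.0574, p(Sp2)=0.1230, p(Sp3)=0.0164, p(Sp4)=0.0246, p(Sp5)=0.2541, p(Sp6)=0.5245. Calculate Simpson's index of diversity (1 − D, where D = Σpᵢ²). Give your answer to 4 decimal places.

0.6410

D = 0.0574² + 0.123² + 0.0164² + 0.0246² + 0.2541² + 0.5245² = 0.003295 + 0.015129 + 0.000269 + 0.000605 + 0.064567 + 0.275100 = 0.358965 (working shown to 6 dp, full precision carried).
So 1 − D = 0.641035, i.e. 0.6410 to 4 decimal places.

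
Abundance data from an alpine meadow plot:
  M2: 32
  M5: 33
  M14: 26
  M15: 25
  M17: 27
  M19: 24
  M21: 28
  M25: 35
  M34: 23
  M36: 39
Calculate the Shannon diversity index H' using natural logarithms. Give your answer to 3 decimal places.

2.288

Total N = 32+33+26+25+27+24+28+35+23+39 = 292, so the proportions are 0.10959, 0.11301, 0.08904, 0.08562, 0.09247, 0.08219, 0.09589, 0.11986, 0.07877, 0.13356 (working shown to 5 dp, full precision carried).
Each pᵢ ln pᵢ term: 0.10959×(-2.21102)=-0.24230, 0.11301×(-2.18025)=-0.24640, 0.08904×(-2.41866)=-0.21536, 0.08562×(-2.45788)=-0.21043, 0.09247×(-2.38092)=-0.22015, 0.08219×(-2.49870)=-0.20537, 0.09589×(-2.34455)=-0.22482, 0.11986×(-2.12141)=-0.25428, 0.07877×(-2.54126)=-0.20017, 0.13356×(-2.01319)=-0.26889.
Sum = -2.28817, so H' = 2.288.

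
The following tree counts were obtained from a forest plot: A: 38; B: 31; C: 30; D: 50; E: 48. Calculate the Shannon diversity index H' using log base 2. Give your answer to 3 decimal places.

Total N = 38+31+30+50+48 = 197, so the proportions are 0.19289, 0.15736, 0.15228, 0.25381, 0.24365 (working shown to 5 dp, full precision carried).
Each pᵢ log₂ pᵢ term: 0.19289×(-2.37412)=-0.45795, 0.15736×(-2.66786)=-0.41981, 0.15228×(-2.71516)=-0.41348, 0.25381×(-1.97820)=-0.50208, 0.24365×(-2.03709)=-0.49635.
Sum = -2.28967, so H' = 2.290.

2.290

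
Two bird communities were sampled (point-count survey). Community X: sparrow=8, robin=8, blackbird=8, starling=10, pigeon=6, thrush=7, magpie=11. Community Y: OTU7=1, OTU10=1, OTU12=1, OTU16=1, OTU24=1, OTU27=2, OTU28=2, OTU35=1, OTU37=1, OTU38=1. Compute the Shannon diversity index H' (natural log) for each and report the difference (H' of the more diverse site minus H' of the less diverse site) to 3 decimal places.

0.326

Community X: N=58, proportions 0.13793, 0.13793, 0.13793, 0.17241, 0.10345, 0.12069, 0.18966, giving H' = 1.92801 (working shown to 5 dp, full precision carried).
Community Y: N=12, proportions 0.08333, 0.08333, 0.08333, 0.08333, 0.08333, 0.16667, 0.16667, 0.08333, 0.08333, 0.08333, giving H' = 2.25386.
Difference = |1.92801 − 2.25386| = 0.32585, i.e. 0.326 to 3 decimal places.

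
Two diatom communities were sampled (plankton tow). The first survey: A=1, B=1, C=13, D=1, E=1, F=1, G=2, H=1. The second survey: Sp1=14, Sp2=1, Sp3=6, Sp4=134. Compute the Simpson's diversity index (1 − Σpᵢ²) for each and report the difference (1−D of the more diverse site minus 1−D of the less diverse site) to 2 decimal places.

0.35

The first survey: N=21, proportions 0.0476, 0.0476, 0.619, 0.0476, 0.0476, 0.0476, 0.0952, 0.0476, giving 1−D = 0.5941 (working shown to 4 dp, full precision carried).
The second survey: N=155, proportions 0.0903, 0.0065, 0.0387, 0.8645, giving 1−D = 0.2429.
Difference = |0.5941 − 0.2429| = 0.3512, i.e. 0.35 to 2 decimal places.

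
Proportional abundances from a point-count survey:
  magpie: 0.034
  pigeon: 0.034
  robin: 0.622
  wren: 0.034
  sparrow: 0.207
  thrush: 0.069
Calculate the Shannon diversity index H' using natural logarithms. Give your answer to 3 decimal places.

Each pᵢ ln pᵢ term (working shown to 5 dp, full precision carried): 0.034×(-3.38139)=-0.11497, 0.034×(-3.38139)=-0.11497, 0.622×(-0.47482)=-0.29534, 0.034×(-3.38139)=-0.11497, 0.207×(-1.57504)=-0.32603, 0.069×(-2.67365)=-0.18448.
Sum = -1.15075, so H' = 1.151.

1.151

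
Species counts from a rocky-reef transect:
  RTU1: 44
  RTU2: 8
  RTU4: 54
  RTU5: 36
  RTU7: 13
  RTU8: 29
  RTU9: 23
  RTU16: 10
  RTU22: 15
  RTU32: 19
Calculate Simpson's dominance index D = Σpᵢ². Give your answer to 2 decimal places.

0.13

Total N = 44+8+54+36+13+29+23+10+15+19 = 251, so the proportions are 0.1753, 0.0319, 0.2151, 0.1434, 0.0518, 0.1155, 0.0916, 0.0398, 0.0598, 0.0757 (working shown to 4 dp, full precision carried).
D = 0.1753² + 0.0319² + 0.2151² + 0.1434² + 0.0518² + 0.1155² + 0.0916² + 0.0398² + 0.0598² + 0.0757² = 0.0307 + 0.0010 + 0.0463 + 0.0206 + 0.0027 + 0.0133 + 0.0084 + 0.0016 + 0.0036 + 0.0057 = 0.1339.
To 2 decimal places, D = 0.13.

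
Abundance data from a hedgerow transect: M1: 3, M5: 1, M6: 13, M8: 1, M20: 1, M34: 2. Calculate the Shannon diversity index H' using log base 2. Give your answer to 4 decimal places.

1.7799

Total N = 3+1+13+1+1+2 = 21, so the proportions are 0.142857, 0.047619, 0.619048, 0.047619, 0.047619, 0.095238 (working shown to 6 dp, full precision carried).
Each pᵢ log₂ pᵢ term: 0.142857×(-2.807355)=-0.401051, 0.047619×(-4.392317)=-0.209158, 0.619048×(-0.691878)=-0.428305, 0.047619×(-4.392317)=-0.209158, 0.047619×(-4.392317)=-0.209158, 0.095238×(-3.392317)=-0.323078.
Sum = -1.779908, so H' = 1.7799.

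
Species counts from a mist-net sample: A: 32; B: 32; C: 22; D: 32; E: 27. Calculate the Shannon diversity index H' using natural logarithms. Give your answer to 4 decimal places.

1.5995

Total N = 32+32+22+32+27 = 145, so the proportions are 0.22069, 0.22069, 0.151724, 0.22069, 0.186207 (working shown to 6 dp, full precision carried).
Each pᵢ ln pᵢ term: 0.22069×(-1.510998)=-0.333462, 0.22069×(-1.510998)=-0.333462, 0.151724×(-1.885691)=-0.286105, 0.22069×(-1.510998)=-0.333462, 0.186207×(-1.680897)=-0.312995.
Sum = -1.599484, so H' = 1.5995.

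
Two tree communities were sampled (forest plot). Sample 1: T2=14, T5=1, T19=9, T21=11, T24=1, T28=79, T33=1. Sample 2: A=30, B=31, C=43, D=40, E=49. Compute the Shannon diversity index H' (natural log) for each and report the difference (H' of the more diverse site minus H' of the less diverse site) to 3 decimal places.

0.530

Sample 1: N=116, proportions 0.12069, 0.00862, 0.07759, 0.09483, 0.00862, 0.68103, 0.00862, giving H' = 1.06148 (working shown to 5 dp, full precision carried).
Sample 2: N=193, proportions 0.15544, 0.16062, 0.2228, 0.20725, 0.25389, giving H' = 1.59183.
Difference = |1.06148 − 1.59183| = 0.53035, i.e. 0.530 to 3 decimal places.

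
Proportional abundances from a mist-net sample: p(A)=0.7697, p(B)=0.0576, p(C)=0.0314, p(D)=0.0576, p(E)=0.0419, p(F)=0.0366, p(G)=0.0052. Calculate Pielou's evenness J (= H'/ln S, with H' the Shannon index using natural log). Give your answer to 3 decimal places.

H' = −Σ pᵢ ln pᵢ = −((-0.20147) + (-0.16440) + (-0.10867) + (-0.16440) + (-0.13293) + (-0.12106) + (-0.02735)) = 0.92029 (working shown to 5 dp, full precision carried).
With S = 7 species, ln S = 1.94591, so J = 0.92029/1.94591 = 0.47294, i.e. 0.473 to 3 decimal places.

0.473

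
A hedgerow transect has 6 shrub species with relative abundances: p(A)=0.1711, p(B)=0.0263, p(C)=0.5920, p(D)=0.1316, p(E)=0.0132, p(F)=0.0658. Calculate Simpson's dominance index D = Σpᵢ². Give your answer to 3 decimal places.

0.402

D = 0.1711² + 0.0263² + 0.592² + 0.1316² + 0.0132² + 0.0658² = 0.02928 + 0.00069 + 0.35046 + 0.01732 + 0.00017 + 0.00433 = 0.40225 (working shown to 5 dp, full precision carried).
To 3 decimal places, D = 0.402.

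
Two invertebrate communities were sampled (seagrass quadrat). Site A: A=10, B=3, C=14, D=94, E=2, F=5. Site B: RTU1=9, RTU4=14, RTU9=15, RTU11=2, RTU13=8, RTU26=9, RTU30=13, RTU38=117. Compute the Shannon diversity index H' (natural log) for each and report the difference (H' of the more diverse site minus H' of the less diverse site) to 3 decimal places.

Site A: N=128, proportions 0.07812, 0.02344, 0.10938, 0.73438, 0.01562, 0.03906, giving H' = 0.94756 (working shown to 5 dp, full precision carried).
Site B: N=187, proportions 0.04813, 0.07487, 0.08021, 0.0107, 0.04278, 0.04813, 0.06952, 0.62567, giving H' = 1.35058.
Difference = |0.94756 − 1.35058| = 0.40302, i.e. 0.403 to 3 decimal places.

0.403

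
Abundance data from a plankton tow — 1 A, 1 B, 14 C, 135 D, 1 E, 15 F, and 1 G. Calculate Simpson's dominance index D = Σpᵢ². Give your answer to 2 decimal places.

Total N = 1+1+14+135+1+15+1 = 168, so the proportions are 0.006, 0.006, 0.0833, 0.8036, 0.006, 0.0893, 0.006 (working shown to 4 dp, full precision carried).
D = 0.006² + 0.006² + 0.0833² + 0.8036² + 0.006² + 0.0893² + 0.006² = 0.0000 + 0.0000 + 0.0069 + 0.6457 + 0.0000 + 0.0080 + 0.0000 = 0.6608.
To 2 decimal places, D = 0.66.

0.66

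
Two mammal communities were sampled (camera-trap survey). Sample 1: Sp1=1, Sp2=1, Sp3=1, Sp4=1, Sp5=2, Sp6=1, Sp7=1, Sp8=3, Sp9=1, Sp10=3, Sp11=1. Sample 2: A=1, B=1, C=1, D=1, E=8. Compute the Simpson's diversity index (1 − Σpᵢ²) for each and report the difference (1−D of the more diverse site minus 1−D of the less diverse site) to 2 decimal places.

0.36

Sample 1: N=16, proportions 0.0625, 0.0625, 0.0625, 0.0625, 0.125, 0.0625, 0.0625, 0.1875, 0.0625, 0.1875, 0.0625, giving 1−D = 0.8828 (working shown to 4 dp, full precision carried).
Sample 2: N=12, proportions 0.0833, 0.0833, 0.0833, 0.0833, 0.6667, giving 1−D = 0.5278.
Difference = |0.8828 − 0.5278| = 0.3550, i.e. 0.36 to 2 decimal places.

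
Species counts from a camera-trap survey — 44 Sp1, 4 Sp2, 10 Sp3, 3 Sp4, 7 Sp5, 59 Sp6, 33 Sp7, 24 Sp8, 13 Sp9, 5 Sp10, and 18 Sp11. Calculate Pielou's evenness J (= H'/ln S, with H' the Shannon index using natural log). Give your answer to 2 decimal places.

0.85

Total N = 44+4+10+3+7+59+33+24+13+5+18 = 220, so the proportions are 0.2, 0.0182, 0.0455, 0.0136, 0.0318, 0.2682, 0.15, 0.1091, 0.0591, 0.0227, 0.0818 (working shown to 4 dp, full precision carried).
H' = −Σ pᵢ ln pᵢ = −((-0.3219) + (-0.0729) + (-0.1405) + (-0.0586) + (-0.1097) + (-0.3530) + (-0.2846) + (-0.2417) + (-0.1671) + (-0.0860) + (-0.2048)) = 2.0407.
With S = 11 species, ln S = 2.3979, so J = 2.0407/2.3979 = 0.8510, i.e. 0.85 to 2 decimal places.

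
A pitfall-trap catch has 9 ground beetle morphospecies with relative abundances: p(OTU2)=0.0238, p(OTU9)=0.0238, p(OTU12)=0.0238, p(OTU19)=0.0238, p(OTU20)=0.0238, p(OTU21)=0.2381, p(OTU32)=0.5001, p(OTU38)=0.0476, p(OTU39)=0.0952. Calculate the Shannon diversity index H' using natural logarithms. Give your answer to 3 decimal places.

1.502

Each pᵢ ln pᵢ term (working shown to 5 dp, full precision carried): 0.0238×(-3.73807)=-0.08897, 0.0238×(-3.73807)=-0.08897, 0.0238×(-3.73807)=-0.08897, 0.0238×(-3.73807)=-0.08897, 0.0238×(-3.73807)=-0.08897, 0.2381×(-1.43506)=-0.34169, 0.5001×(-0.69295)=-0.34654, 0.0476×(-3.04492)=-0.14494, 0.0952×(-2.35178)=-0.22389.
Sum = -1.50189, so H' = 1.502.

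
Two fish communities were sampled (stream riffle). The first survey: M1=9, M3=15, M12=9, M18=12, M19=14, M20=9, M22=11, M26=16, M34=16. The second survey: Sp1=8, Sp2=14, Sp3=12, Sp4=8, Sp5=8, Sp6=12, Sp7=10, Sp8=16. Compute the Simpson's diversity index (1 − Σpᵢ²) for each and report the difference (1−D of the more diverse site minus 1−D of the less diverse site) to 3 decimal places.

The first survey: N=111, proportions 0.08108, 0.13514, 0.08108, 0.10811, 0.12613, 0.08108, 0.0991, 0.14414, 0.14414, giving 1−D = 0.88305 (working shown to 5 dp, full precision carried).
The second survey: N=88, proportions 0.09091, 0.15909, 0.13636, 0.09091, 0.09091, 0.13636, 0.11364, 0.18182, giving 1−D = 0.86674.
Difference = |0.88305 − 0.86674| = 0.01631, i.e. 0.016 to 3 decimal places.

0.016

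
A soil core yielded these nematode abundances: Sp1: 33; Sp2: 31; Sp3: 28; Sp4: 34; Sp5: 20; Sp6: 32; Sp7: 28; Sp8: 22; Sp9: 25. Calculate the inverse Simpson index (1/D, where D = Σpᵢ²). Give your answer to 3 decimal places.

8.760

Total N = 33+31+28+34+20+32+28+22+25 = 253, so the proportions are 0.1304348, 0.1225296, 0.1106719, 0.1343874, 0.0790514, 0.1264822, 0.1106719, 0.0869565, 0.0988142 (working shown to 7 dp, full precision carried).
D = 0.1304348² + 0.1225296² + 0.1106719² + 0.1343874² + 0.0790514² + 0.1264822² + 0.1106719² + 0.0869565² + 0.0988142² = 0.0170132 + 0.0150135 + 0.0122483 + 0.0180600 + 0.0062491 + 0.0159978 + 0.0122483 + 0.0075614 + 0.0097643 = 0.1141558.
So 1/D = 8.75996, i.e. 8.760 to 3 decimal places.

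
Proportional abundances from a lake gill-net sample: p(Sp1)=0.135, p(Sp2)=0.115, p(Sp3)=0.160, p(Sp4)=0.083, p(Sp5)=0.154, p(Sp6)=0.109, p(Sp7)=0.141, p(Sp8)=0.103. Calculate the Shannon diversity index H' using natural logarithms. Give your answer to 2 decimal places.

Each pᵢ ln pᵢ term (working shown to 4 dp, full precision carried): 0.135×(-2.0025)=-0.2703, 0.115×(-2.1628)=-0.2487, 0.16×(-1.8326)=-0.2932, 0.083×(-2.4889)=-0.2066, 0.154×(-1.8708)=-0.2881, 0.109×(-2.2164)=-0.2416, 0.141×(-1.9590)=-0.2762, 0.103×(-2.2730)=-0.2341.
Sum = -2.0589, so H' = 2.06.

2.06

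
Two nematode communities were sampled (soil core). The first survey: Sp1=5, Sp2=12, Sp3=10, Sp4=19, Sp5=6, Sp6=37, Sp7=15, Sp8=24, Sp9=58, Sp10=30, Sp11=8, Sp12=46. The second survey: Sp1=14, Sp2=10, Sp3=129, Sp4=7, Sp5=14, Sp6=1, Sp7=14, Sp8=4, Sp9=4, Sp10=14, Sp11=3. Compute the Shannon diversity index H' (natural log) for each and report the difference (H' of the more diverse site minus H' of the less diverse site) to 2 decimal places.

0.73

The first survey: N=270, proportions 0.0185, 0.0444, 0.037, 0.0704, 0.0222, 0.137, 0.0556, 0.0889, 0.2148, 0.1111, 0.0296, 0.1704, giving H' = 2.2341 (working shown to 4 dp, full precision carried).
The second survey: N=214, proportions 0.0654, 0.0467, 0.6028, 0.0327, 0.0654, 0.0047, 0.0654, 0.0187, 0.0187, 0.0654, 0.014, giving H' = 1.5074.
Difference = |2.2341 − 1.5074| = 0.7267, i.e. 0.73 to 2 decimal places.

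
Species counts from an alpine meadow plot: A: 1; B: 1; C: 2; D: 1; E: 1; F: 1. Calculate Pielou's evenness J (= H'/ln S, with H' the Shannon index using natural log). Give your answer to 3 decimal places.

Total N = 1+1+2+1+1+1 = 7, so the proportions are 0.14286, 0.14286, 0.28571, 0.14286, 0.14286, 0.14286 (working shown to 5 dp, full precision carried).
H' = −Σ pᵢ ln pᵢ = −((-0.27799) + (-0.27799) + (-0.35793) + (-0.27799) + (-0.27799) + (-0.27799)) = 1.74787.
With S = 6 species, ln S = 1.79176, so J = 1.74787/1.79176 = 0.97550, i.e. 0.976 to 3 decimal places.

0.976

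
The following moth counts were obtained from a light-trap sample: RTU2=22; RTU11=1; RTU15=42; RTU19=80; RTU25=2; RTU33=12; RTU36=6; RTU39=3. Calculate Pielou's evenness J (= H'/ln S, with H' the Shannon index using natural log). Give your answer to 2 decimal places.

0.69

Total N = 22+1+42+80+2+12+6+3 = 168, so the proportions are 0.131, 0.006, 0.25, 0.4762, 0.0119, 0.0714, 0.0357, 0.0179 (working shown to 4 dp, full precision carried).
H' = −Σ pᵢ ln pᵢ = −((-0.2662) + (-0.0305) + (-0.3466) + (-0.3533) + (-0.0527) + (-0.1885) + (-0.1190) + (-0.0719)) = 1.4287.
With S = 8 species, ln S = 2.0794, so J = 1.4287/2.0794 = 0.6871, i.e. 0.69 to 2 decimal places.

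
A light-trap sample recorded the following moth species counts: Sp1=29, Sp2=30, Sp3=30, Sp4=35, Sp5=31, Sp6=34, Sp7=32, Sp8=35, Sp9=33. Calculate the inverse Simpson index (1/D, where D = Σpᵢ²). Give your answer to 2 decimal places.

8.96

Total N = 29+30+30+35+31+34+32+35+33 = 289, so the proportions are 0.100346, 0.103806, 0.103806, 0.121107, 0.107266, 0.117647, 0.110727, 0.121107, 0.114187 (working shown to 6 dp, full precision carried).
D = 0.100346² + 0.103806² + 0.103806² + 0.121107² + 0.107266² + 0.117647² + 0.110727² + 0.121107² + 0.114187² = 0.010069 + 0.010776 + 0.010776 + 0.014667 + 0.011506 + 0.013841 + 0.012260 + 0.014667 + 0.013039 = 0.111601.
So 1/D = 8.9605, i.e. 8.96 to 2 decimal places.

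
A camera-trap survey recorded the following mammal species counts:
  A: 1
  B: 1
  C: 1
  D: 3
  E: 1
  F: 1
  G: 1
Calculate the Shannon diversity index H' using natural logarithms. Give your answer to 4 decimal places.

1.8310

Total N = 1+1+1+3+1+1+1 = 9, so the proportions are 0.111111, 0.111111, 0.111111, 0.333333, 0.111111, 0.111111, 0.111111 (working shown to 6 dp, full precision carried).
Each pᵢ ln pᵢ term: 0.111111×(-2.197225)=-0.244136, 0.111111×(-2.197225)=-0.244136, 0.111111×(-2.197225)=-0.244136, 0.333333×(-1.098612)=-0.366204, 0.111111×(-2.197225)=-0.244136, 0.111111×(-2.197225)=-0.244136, 0.111111×(-2.197225)=-0.244136.
Sum = -1.831020, so H' = 1.8310.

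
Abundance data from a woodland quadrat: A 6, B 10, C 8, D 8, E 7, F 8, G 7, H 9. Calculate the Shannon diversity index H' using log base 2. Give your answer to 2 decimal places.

2.98

Total N = 6+10+8+8+7+8+7+9 = 63, so the proportions are 0.0952, 0.1587, 0.127, 0.127, 0.1111, 0.127, 0.1111, 0.1429 (working shown to 4 dp, full precision carried).
Each pᵢ log₂ pᵢ term: 0.0952×(-3.3923)=-0.3231, 0.1587×(-2.6554)=-0.4215, 0.127×(-2.9773)=-0.3781, 0.127×(-2.9773)=-0.3781, 0.1111×(-3.1699)=-0.3522, 0.127×(-2.9773)=-0.3781, 0.1111×(-3.1699)=-0.3522, 0.1429×(-2.8074)=-0.4011.
Sum = -2.9842, so H' = 2.98.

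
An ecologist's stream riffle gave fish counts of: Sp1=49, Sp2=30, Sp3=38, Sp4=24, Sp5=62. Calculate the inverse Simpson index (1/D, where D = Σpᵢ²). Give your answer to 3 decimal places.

4.496

Total N = 49+30+38+24+62 = 203, so the proportions are 0.2413793, 0.1477833, 0.1871921, 0.1182266, 0.3054187 (working shown to 7 dp, full precision carried).
D = 0.2413793² + 0.1477833² + 0.1871921² + 0.1182266² + 0.3054187² = 0.0582640 + 0.0218399 + 0.0350409 + 0.0139775 + 0.0932806 = 0.2224029.
So 1/D = 4.49634, i.e. 4.496 to 3 decimal places.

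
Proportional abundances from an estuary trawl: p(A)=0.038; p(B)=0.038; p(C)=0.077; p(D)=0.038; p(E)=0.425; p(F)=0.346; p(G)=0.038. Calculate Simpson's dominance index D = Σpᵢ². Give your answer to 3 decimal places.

0.312

D = 0.038² + 0.038² + 0.077² + 0.038² + 0.425² + 0.346² + 0.038² = 0.00144 + 0.00144 + 0.00593 + 0.00144 + 0.18062 + 0.11972 + 0.00144 = 0.31205 (working shown to 5 dp, full precision carried).
To 3 decimal places, D = 0.312.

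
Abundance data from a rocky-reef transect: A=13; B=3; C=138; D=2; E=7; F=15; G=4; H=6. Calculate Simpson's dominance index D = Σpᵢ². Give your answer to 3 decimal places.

Total N = 13+3+138+2+7+15+4+6 = 188, so the proportions are 0.06915, 0.01596, 0.73404, 0.01064, 0.03723, 0.07979, 0.02128, 0.03191 (working shown to 5 dp, full precision carried).
D = 0.06915² + 0.01596² + 0.73404² + 0.01064² + 0.03723² + 0.07979² + 0.02128² + 0.03191² = 0.00478 + 0.00025 + 0.53882 + 0.00011 + 0.00139 + 0.00637 + 0.00045 + 0.00102 = 0.55319.
To 3 decimal places, D = 0.553.

0.553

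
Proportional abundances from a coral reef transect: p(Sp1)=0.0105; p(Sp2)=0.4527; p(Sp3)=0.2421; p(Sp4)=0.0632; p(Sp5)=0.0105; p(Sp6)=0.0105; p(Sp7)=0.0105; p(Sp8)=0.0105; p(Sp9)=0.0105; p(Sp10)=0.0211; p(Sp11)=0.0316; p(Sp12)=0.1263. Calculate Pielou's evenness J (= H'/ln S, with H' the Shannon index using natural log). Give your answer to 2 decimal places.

0.65

H' = −Σ pᵢ ln pᵢ = −((-0.0478) + (-0.3588) + (-0.3434) + (-0.1745) + (-0.0478) + (-0.0478) + (-0.0478) + (-0.0478) + (-0.0478) + (-0.0814) + (-0.1092) + (-0.2613)) = 1.6157 (working shown to 4 dp, full precision carried).
With S = 12 species, ln S = 2.4849, so J = 1.6157/2.4849 = 0.6502, i.e. 0.65 to 2 decimal places.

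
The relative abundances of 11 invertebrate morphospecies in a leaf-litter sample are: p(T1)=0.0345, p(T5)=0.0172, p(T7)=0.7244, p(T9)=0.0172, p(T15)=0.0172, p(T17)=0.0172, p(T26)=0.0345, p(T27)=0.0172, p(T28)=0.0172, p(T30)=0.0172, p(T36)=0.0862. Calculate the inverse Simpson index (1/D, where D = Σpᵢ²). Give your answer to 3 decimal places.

1.863

D = 0.0345² + 0.0172² + 0.7244² + 0.0172² + 0.0172² + 0.0172² + 0.0345² + 0.0172² + 0.0172² + 0.0172² + 0.0862² = 0.001190 + 0.000296 + 0.524755 + 0.000296 + 0.000296 + 0.000296 + 0.001190 + 0.000296 + 0.000296 + 0.000296 + 0.007430 = 0.536637 (working shown to 6 dp, full precision carried).
So 1/D = 1.86346, i.e. 1.863 to 3 decimal places.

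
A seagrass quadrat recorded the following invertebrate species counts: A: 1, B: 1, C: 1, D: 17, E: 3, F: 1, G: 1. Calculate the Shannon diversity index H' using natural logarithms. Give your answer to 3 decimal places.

Total N = 1+1+1+17+3+1+1 = 25, so the proportions are 0.04, 0.04, 0.04, 0.68, 0.12, 0.04, 0.04 (working shown to 5 dp, full precision carried).
Each pᵢ ln pᵢ term: 0.04×(-3.21888)=-0.12876, 0.04×(-3.21888)=-0.12876, 0.04×(-3.21888)=-0.12876, 0.68×(-0.38566)=-0.26225, 0.12×(-2.12026)=-0.25443, 0.04×(-3.21888)=-0.12876, 0.04×(-3.21888)=-0.12876.
Sum = -1.16046, so H' = 1.160.

1.160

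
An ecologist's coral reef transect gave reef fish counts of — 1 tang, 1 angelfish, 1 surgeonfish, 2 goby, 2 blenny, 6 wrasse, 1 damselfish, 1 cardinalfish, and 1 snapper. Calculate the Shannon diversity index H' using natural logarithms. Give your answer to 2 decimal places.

Total N = 1+1+1+2+2+6+1+1+1 = 16, so the proportions are 0.0625, 0.0625, 0.0625, 0.125, 0.125, 0.375, 0.0625, 0.0625, 0.0625 (working shown to 4 dp, full precision carried).
Each pᵢ ln pᵢ term: 0.0625×(-2.7726)=-0.1733, 0.0625×(-2.7726)=-0.1733, 0.0625×(-2.7726)=-0.1733, 0.125×(-2.0794)=-0.2599, 0.125×(-2.0794)=-0.2599, 0.375×(-0.9808)=-0.3678, 0.0625×(-2.7726)=-0.1733, 0.0625×(-2.7726)=-0.1733, 0.0625×(-2.7726)=-0.1733.
Sum = -1.9274, so H' = 1.93.

1.93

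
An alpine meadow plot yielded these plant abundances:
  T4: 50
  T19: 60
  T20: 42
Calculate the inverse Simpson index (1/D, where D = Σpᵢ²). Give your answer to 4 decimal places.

2.9379

Total N = 50+60+42 = 152, so the proportions are 0.3289474, 0.3947368, 0.2763158 (working shown to 7 dp, full precision carried).
D = 0.3289474² + 0.3947368² + 0.2763158² = 0.1082064 + 0.1558172 + 0.0763504 = 0.3403740.
So 1/D = 2.937945, i.e. 2.9379 to 4 decimal places.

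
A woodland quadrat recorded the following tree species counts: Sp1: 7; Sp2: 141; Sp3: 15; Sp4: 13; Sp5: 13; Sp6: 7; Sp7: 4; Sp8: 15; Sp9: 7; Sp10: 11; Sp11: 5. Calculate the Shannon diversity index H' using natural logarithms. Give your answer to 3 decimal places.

Total N = 7+141+15+13+13+7+4+15+7+11+5 = 238, so the proportions are 0.02941, 0.59244, 0.06303, 0.05462, 0.05462, 0.02941, 0.01681, 0.06303, 0.02941, 0.04622, 0.02101 (working shown to 5 dp, full precision carried).
Each pᵢ ln pᵢ term: 0.02941×(-3.52636)=-0.10372, 0.59244×(-0.52351)=-0.31015, 0.06303×(-2.76422)=-0.17422, 0.05462×(-2.90732)=-0.15880, 0.05462×(-2.90732)=-0.15880, 0.02941×(-3.52636)=-0.10372, 0.01681×(-4.08598)=-0.06867, 0.06303×(-2.76422)=-0.17422, 0.02941×(-3.52636)=-0.10372, 0.04622×(-3.07438)=-0.14209, 0.02101×(-3.86283)=-0.08115.
Sum = -1.57925, so H' = 1.579.

1.579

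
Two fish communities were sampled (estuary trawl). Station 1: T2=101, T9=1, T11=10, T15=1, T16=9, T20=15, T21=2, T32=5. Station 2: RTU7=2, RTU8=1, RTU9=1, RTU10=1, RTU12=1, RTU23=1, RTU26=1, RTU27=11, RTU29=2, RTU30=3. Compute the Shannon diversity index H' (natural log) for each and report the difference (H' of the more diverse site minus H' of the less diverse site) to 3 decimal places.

0.738

Station 1: N=144, proportions 0.70139, 0.00694, 0.06944, 0.00694, 0.0625, 0.10417, 0.01389, 0.03472, giving H' = 1.08799 (working shown to 5 dp, full precision carried).
Station 2: N=24, proportions 0.08333, 0.04167, 0.04167, 0.04167, 0.04167, 0.04167, 0.04167, 0.45833, 0.08333, 0.125, giving H' = 1.82617.
Difference = |1.08799 − 1.82617| = 0.73818, i.e. 0.738 to 3 decimal places.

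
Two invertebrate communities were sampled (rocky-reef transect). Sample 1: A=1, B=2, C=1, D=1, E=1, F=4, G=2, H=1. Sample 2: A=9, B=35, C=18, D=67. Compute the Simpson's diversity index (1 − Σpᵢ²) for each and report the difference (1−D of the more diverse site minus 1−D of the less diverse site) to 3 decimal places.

Sample 1: N=13, proportions 0.07692, 0.15385, 0.07692, 0.07692, 0.07692, 0.30769, 0.15385, 0.07692, giving 1−D = 0.82840 (working shown to 5 dp, full precision carried).
Sample 2: N=129, proportions 0.06977, 0.27132, 0.13953, 0.51938, giving 1−D = 0.63229.
Difference = |0.82840 − 0.63229| = 0.19611, i.e. 0.196 to 3 decimal places.

0.196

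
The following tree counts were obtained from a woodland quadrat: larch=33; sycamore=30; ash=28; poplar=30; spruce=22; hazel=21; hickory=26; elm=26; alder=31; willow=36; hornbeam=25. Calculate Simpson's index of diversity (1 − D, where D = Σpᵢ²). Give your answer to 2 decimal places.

Total N = 33+30+28+30+22+21+26+26+31+36+25 = 308, so the proportions are 0.1071, 0.0974, 0.0909, 0.0974, 0.0714, 0.0682, 0.0844, 0.0844, 0.1006, 0.1169, 0.0812 (working shown to 4 dp, full precision carried).
D = 0.1071² + 0.0974² + 0.0909² + 0.0974² + 0.0714² + 0.0682² + 0.0844² + 0.0844² + 0.1006² + 0.1169² + 0.0812² = 0.0115 + 0.0095 + 0.0083 + 0.0095 + 0.0051 + 0.0046 + 0.0071 + 0.0071 + 0.0101 + 0.0137 + 0.0066 = 0.0931.
So 1 − D = 0.9069, i.e. 0.91 to 2 decimal places.

0.91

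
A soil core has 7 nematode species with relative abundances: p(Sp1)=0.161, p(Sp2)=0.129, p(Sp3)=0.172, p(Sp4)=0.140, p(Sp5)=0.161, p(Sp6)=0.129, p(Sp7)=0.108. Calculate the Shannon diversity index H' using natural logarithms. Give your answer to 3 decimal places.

Each pᵢ ln pᵢ term (working shown to 5 dp, full precision carried): 0.161×(-1.82635)=-0.29404, 0.129×(-2.04794)=-0.26418, 0.172×(-1.76026)=-0.30276, 0.14×(-1.96611)=-0.27526, 0.161×(-1.82635)=-0.29404, 0.129×(-2.04794)=-0.26418, 0.108×(-2.22562)=-0.24037.
Sum = -1.93484, so H' = 1.935.

1.935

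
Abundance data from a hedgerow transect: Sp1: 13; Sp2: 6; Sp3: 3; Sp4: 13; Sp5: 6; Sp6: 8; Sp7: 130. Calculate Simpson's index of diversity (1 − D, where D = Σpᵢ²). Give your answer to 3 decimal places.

0.457

Total N = 13+6+3+13+6+8+130 = 179, so the proportions are 0.07263, 0.03352, 0.01676, 0.07263, 0.03352, 0.04469, 0.72626 (working shown to 5 dp, full precision carried).
D = 0.07263² + 0.03352² + 0.01676² + 0.07263² + 0.03352² + 0.04469² + 0.72626² = 0.00527 + 0.00112 + 0.00028 + 0.00527 + 0.00112 + 0.00200 + 0.52745 = 0.54252.
So 1 − D = 0.45748, i.e. 0.457 to 3 decimal places.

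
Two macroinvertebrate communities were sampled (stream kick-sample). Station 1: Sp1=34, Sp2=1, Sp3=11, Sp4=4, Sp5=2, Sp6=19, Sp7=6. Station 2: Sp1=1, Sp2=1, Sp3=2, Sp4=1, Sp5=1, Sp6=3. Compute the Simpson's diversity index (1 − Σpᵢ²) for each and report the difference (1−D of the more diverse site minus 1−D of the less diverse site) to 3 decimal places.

0.076

Station 1: N=77, proportions 0.441558, 0.012987, 0.142857, 0.051948, 0.025974, 0.246753, 0.077922, giving 1−D = 0.714117 (working shown to 6 dp, full precision carried).
Station 2: N=9, proportions 0.111111, 0.111111, 0.222222, 0.111111, 0.111111, 0.333333, giving 1−D = 0.790123.
Difference = |0.714117 − 0.790123| = 0.076006, i.e. 0.076 to 3 decimal places.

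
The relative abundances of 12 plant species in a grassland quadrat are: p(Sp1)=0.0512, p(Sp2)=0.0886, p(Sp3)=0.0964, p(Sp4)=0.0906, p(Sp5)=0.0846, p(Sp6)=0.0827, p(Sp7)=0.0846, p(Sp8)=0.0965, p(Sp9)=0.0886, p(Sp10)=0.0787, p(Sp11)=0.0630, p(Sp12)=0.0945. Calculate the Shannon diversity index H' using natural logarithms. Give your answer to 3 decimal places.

2.472

Each pᵢ ln pᵢ term (working shown to 5 dp, full precision carried): 0.0512×(-2.97202)=-0.15217, 0.0886×(-2.42362)=-0.21473, 0.0964×(-2.33925)=-0.22550, 0.0906×(-2.40130)=-0.21756, 0.0846×(-2.46982)=-0.20895, 0.0827×(-2.49254)=-0.20613, 0.0846×(-2.46982)=-0.20895, 0.0965×(-2.33821)=-0.22564, 0.0886×(-2.42362)=-0.21473, 0.0787×(-2.54211)=-0.20006, 0.063×(-2.76462)=-0.17417, 0.0945×(-2.35916)=-0.22294.
Sum = -2.47153, so H' = 2.472.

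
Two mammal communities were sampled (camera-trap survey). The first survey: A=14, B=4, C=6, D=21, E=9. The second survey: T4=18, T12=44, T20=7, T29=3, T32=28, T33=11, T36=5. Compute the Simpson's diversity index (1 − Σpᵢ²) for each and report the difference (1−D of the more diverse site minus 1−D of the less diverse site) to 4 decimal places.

0.0227

The first survey: N=54, proportions 0.259259, 0.074074, 0.111111, 0.388889, 0.166667, giving 1−D = 0.735940 (working shown to 6 dp, full precision carried).
The second survey: N=116, proportions 0.155172, 0.37931, 0.060345, 0.025862, 0.241379, 0.094828, 0.043103, giving 1−D = 0.758621.
Difference = |0.735940 − 0.758621| = 0.022681, i.e. 0.0227 to 4 decimal places.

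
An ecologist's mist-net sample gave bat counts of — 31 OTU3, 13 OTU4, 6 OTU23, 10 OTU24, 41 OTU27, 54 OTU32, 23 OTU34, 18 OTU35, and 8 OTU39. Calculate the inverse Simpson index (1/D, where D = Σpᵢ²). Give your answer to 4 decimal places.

6.1381

Total N = 31+13+6+10+41+54+23+18+8 = 204, so the proportions are 0.15196078, 0.06372549, 0.02941176, 0.04901961, 0.20098039, 0.26470588, 0.1127451, 0.08823529, 0.03921569 (working shown to 8 dp, full precision carried).
D = 0.15196078² + 0.06372549² + 0.02941176² + 0.04901961² + 0.20098039² + 0.26470588² + 0.1127451² + 0.08823529² + 0.03921569² = 0.02309208 + 0.00406094 + 0.00086505 + 0.00240292 + 0.04039312 + 0.07006920 + 0.01271146 + 0.00778547 + 0.00153787 = 0.16291811.
So 1/D = 6.138053, i.e. 6.1381 to 4 decimal places.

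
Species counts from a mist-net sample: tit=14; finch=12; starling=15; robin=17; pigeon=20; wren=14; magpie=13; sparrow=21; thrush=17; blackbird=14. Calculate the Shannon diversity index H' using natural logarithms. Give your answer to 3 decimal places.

2.287

Total N = 14+12+15+17+20+14+13+21+17+14 = 157, so the proportions are 0.08917, 0.07643, 0.09554, 0.10828, 0.12739, 0.08917, 0.0828, 0.13376, 0.10828, 0.08917 (working shown to 5 dp, full precision carried).
Each pᵢ ln pᵢ term: 0.08917×(-2.41719)=-0.21555, 0.07643×(-2.57134)=-0.19654, 0.09554×(-2.34820)=-0.22435, 0.10828×(-2.22303)=-0.24071, 0.12739×(-2.06051)=-0.26249, 0.08917×(-2.41719)=-0.21555, 0.0828×(-2.49130)=-0.20629, 0.13376×(-2.01172)=-0.26908, 0.10828×(-2.22303)=-0.24071, 0.08917×(-2.41719)=-0.21555.
Sum = -2.28680, so H' = 2.287.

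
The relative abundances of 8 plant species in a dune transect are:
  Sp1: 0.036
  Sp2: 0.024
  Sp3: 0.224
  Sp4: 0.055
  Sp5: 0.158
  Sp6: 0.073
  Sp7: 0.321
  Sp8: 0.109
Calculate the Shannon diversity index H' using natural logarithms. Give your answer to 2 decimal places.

Each pᵢ ln pᵢ term (working shown to 4 dp, full precision carried): 0.036×(-3.3242)=-0.1197, 0.024×(-3.7297)=-0.0895, 0.224×(-1.4961)=-0.3351, 0.055×(-2.9004)=-0.1595, 0.158×(-1.8452)=-0.2915, 0.073×(-2.6173)=-0.1911, 0.321×(-1.1363)=-0.3648, 0.109×(-2.2164)=-0.2416.
Sum = -1.7928, so H' = 1.79.

1.79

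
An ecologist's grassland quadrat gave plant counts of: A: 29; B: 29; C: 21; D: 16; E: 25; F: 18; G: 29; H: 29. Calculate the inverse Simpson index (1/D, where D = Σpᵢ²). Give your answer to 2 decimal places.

7.67

Total N = 29+29+21+16+25+18+29+29 = 196, so the proportions are 0.147959, 0.147959, 0.107143, 0.081633, 0.127551, 0.091837, 0.147959, 0.147959 (working shown to 6 dp, full precision carried).
D = 0.147959² + 0.147959² + 0.107143² + 0.081633² + 0.127551² + 0.091837² + 0.147959² + 0.147959² = 0.021892 + 0.021892 + 0.011480 + 0.006664 + 0.016269 + 0.008434 + 0.021892 + 0.021892 = 0.130414.
So 1/D = 7.6679, i.e. 7.67 to 2 decimal places.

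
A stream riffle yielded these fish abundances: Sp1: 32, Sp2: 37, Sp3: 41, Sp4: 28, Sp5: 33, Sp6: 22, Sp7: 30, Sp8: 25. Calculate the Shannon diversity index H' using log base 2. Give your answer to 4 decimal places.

2.9748

Total N = 32+37+41+28+33+22+30+25 = 248, so the proportions are 0.129032, 0.149194, 0.165323, 0.112903, 0.133065, 0.08871, 0.120968, 0.100806 (working shown to 6 dp, full precision carried).
Each pᵢ log₂ pᵢ term: 0.129032×(-2.954196)=-0.381187, 0.149194×(-2.744743)=-0.409498, 0.165323×(-2.596644)=-0.429284, 0.112903×(-3.146841)=-0.355289, 0.133065×(-2.909802)=-0.387191, 0.08871×(-3.494765)=-0.310019, 0.120968×(-3.047306)=-0.368626, 0.100806×(-3.310340)=-0.333704.
Sum = -2.974797, so H' = 2.9748.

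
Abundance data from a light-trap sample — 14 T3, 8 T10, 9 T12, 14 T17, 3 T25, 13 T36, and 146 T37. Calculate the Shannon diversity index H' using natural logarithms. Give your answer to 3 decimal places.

Total N = 14+8+9+14+3+13+146 = 207, so the proportions are 0.06763, 0.03865, 0.04348, 0.06763, 0.01449, 0.0628, 0.70531 (working shown to 5 dp, full precision carried).
Each pᵢ ln pᵢ term: 0.06763×(-2.69366)=-0.18218, 0.03865×(-3.25328)=-0.12573, 0.04348×(-3.13549)=-0.13633, 0.06763×(-2.69366)=-0.18218, 0.01449×(-4.23411)=-0.06136, 0.0628×(-2.76777)=-0.17382, 0.70531×(-0.34911)=-0.24623.
Sum = -1.10784, so H' = 1.108.

1.108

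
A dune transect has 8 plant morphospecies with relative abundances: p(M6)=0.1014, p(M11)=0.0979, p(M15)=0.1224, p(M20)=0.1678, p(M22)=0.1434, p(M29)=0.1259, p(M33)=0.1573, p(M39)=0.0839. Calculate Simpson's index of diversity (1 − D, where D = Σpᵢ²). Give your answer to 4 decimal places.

D = 0.1014² + 0.0979² + 0.1224² + 0.1678² + 0.1434² + 0.1259² + 0.1573² + 0.0839² = 0.010282 + 0.009584 + 0.014982 + 0.028157 + 0.020564 + 0.015851 + 0.024743 + 0.007039 = 0.131202 (working shown to 6 dp, full precision carried).
So 1 − D = 0.868798, i.e. 0.8688 to 4 decimal places.

0.8688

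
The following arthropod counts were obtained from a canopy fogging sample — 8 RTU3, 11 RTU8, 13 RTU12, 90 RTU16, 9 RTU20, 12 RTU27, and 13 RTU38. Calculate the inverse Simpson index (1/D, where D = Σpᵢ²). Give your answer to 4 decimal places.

Total N = 8+11+13+90+9+12+13 = 156, so the proportions are 0.0512821, 0.0705128, 0.0833333, 0.5769231, 0.0576923, 0.0769231, 0.0833333 (working shown to 7 dp, full precision carried).
D = 0.0512821² + 0.0705128² + 0.0833333² + 0.5769231² + 0.0576923² + 0.0769231² + 0.0833333² = 0.0026298 + 0.0049721 + 0.0069444 + 0.3328402 + 0.0033284 + 0.0059172 + 0.0069444 = 0.3635766.
So 1/D = 2.750452, i.e. 2.7505 to 4 decimal places.

2.7505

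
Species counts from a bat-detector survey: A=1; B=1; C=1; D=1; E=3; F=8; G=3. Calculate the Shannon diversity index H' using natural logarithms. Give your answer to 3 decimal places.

1.600

Total N = 1+1+1+1+3+8+3 = 18, so the proportions are 0.05556, 0.05556, 0.05556, 0.05556, 0.16667, 0.44444, 0.16667 (working shown to 5 dp, full precision carried).
Each pᵢ ln pᵢ term: 0.05556×(-2.89037)=-0.16058, 0.05556×(-2.89037)=-0.16058, 0.05556×(-2.89037)=-0.16058, 0.05556×(-2.89037)=-0.16058, 0.16667×(-1.79176)=-0.29863, 0.44444×(-0.81093)=-0.36041, 0.16667×(-1.79176)=-0.29863.
Sum = -1.59997, so H' = 1.600.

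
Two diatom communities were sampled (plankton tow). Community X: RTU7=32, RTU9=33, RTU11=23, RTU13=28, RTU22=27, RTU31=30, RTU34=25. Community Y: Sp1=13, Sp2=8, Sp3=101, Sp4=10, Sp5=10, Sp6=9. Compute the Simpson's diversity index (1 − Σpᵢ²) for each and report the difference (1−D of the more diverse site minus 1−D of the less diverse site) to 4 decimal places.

0.3251

Community X: N=198, proportions 0.16161616, 0.16666667, 0.11616162, 0.14141414, 0.13636364, 0.15151515, 0.12626263, giving 1−D = 0.85511682 (working shown to 8 dp, full precision carried).
Community Y: N=151, proportions 0.08609272, 0.05298013, 0.66887417, 0.06622517, 0.06622517, 0.05960265, giving 1−D = 0.53006447.
Difference = |0.85511682 − 0.53006447| = 0.32505235, i.e. 0.3251 to 4 decimal places.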